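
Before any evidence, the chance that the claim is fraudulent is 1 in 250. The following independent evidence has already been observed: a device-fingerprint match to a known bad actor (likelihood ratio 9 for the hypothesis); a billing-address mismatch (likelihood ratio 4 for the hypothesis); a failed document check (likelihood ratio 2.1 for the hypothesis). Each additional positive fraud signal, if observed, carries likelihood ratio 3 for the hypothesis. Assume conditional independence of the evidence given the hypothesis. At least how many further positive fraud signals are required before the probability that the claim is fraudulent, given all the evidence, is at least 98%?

5

Prior odds = 0.004/0.996 = 1/249.
Combined Bayes factor of the evidence already in hand = 9 × 4 × 2.1 = 75.6.
Odds after that evidence = (1/249) × 75.6 = 126/415.
Target odds = 0.98/0.02 = 49.
Need 3ⁿ ≥ 49 ÷ (126/415) = 2905/18.
3⁴ = 81 falls short of 2905/18 but 3⁵ = 243 reaches it, so n = 5.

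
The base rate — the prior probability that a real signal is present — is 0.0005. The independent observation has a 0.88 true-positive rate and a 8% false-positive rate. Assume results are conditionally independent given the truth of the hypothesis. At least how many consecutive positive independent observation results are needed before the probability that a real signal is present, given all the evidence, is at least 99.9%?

Prior odds: 0.0005 ÷ 0.9995 = 1/1999.
Likelihood ratio of a positive result = 0.88/0.08 = 11.
Target odds: 0.999 ÷ 0.001 = 999.
Require 11ⁿ ≥ 999 ÷ (1/1999) = 1997001.
11⁶ = 1771561 falls short of 1997001 but 11⁷ = 19487171 reaches it, so n = 7.

7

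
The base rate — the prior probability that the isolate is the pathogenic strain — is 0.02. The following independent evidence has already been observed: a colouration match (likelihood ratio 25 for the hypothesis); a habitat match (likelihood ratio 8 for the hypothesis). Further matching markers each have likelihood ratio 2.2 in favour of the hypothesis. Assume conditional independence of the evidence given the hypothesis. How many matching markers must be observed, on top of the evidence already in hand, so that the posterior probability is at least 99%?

Prior odds = 0.02/0.98 = 1/49.
Combined Bayes factor of the evidence already in hand = 25 × 8 = 200.
Odds after that evidence = (1/49) × 200 = 200/49.
Target odds = 0.99/0.01 = 99.
Need 2.2ⁿ ≥ 99 ÷ (200/49) = 24.255.
2.2⁴ = 23.4256 falls short of 24.255 but 2.2⁵ = 51.53632 reaches it, so n = 5.

5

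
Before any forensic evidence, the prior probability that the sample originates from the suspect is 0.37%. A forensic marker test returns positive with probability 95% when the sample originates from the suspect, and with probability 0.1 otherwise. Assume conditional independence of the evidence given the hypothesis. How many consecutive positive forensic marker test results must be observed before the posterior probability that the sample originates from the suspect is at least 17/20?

4

Prior odds: 0.0037 ÷ 0.9963 = 37/9963.
Likelihood ratio of a positive result = 0.95/0.1 = 9.5.
Target odds: 0.85 ÷ 0.15 = 17/3.
Need (37/9963) × 9.5ⁿ ≥ 17/3, i.e. 9.5ⁿ ≥ 56457/37.
9.5³ = 857.375 falls short of 56457/37 but 9.5⁴ = 8145.0625 reaches it, so n = 4.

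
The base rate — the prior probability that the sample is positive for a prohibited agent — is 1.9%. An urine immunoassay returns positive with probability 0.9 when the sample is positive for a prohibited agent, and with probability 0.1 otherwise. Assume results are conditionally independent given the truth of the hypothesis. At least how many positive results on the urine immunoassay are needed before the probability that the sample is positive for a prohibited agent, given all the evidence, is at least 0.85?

Prior odds = 0.019/0.981 = 19/981.
Likelihood ratio of a positive result = 0.9/0.1 = 9.
Target odds: 0.85 ÷ 0.15 = 17/3.
Require 9ⁿ ≥ 17/3 ÷ (19/981) = 5559/19.
9² = 81 falls short of 5559/19 but 9³ = 729 reaches it, so n = 3.

3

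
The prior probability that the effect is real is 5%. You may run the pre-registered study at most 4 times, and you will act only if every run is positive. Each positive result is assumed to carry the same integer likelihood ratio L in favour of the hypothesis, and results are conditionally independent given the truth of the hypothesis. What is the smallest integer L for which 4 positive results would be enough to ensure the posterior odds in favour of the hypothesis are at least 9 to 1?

Prior odds = 0.05/0.95 = 1/19.
Target odds = 9.
Need L⁴ ≥ 9 ÷ (1/19) = 171.
3⁴ = 81 < 171 ≤ 256 = 4⁴, so L = 4.

4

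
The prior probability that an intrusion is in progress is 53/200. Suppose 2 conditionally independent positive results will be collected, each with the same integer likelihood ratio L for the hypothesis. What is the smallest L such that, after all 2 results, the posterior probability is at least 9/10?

Prior odds = 0.265/0.735 = 53/147.
Target odds = 0.9/0.1 = 9.
Need L² ≥ 9 ÷ (53/147) = 1323/53.
4² = 16 < 1323/53 ≤ 25 = 5², so L = 5.

5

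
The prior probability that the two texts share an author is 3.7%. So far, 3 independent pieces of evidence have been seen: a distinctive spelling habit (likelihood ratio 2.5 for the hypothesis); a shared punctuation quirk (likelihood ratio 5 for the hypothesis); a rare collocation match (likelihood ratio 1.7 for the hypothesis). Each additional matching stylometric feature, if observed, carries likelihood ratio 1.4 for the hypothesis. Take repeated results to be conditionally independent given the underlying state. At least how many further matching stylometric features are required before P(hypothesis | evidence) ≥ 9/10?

8

Prior odds = 0.037/0.963 = 37/963.
Combined Bayes factor of the evidence already in hand = 2.5 × 5 × 1.7 = 21.25.
Odds after that evidence = (37/963) × 21.25 = 3145/3852.
Target odds = 0.9/0.1 = 9.
Need 1.4ⁿ ≥ 9 ÷ (3145/3852) = 34668/3145.
1.4⁷ = 823543/78125 falls short of 34668/3145 but 1.4⁸ = 5764801/390625 reaches it, so n = 8.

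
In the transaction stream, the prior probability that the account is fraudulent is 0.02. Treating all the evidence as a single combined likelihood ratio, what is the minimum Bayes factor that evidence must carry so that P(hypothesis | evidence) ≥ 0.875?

Prior odds = 0.02/0.98 = 1/49.
Target odds = 0.875/0.125 = 7.
Required Bayes factor = 7 ÷ (1/49) = 343.

343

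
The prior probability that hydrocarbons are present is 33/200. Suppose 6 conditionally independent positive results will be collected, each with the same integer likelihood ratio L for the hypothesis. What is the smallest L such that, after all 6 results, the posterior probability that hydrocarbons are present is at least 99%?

3

Prior odds = 0.165/0.835 = 33/167.
Target odds = 0.99/0.01 = 99.
Need L⁶ ≥ 99 ÷ (33/167) = 501.
2⁶ = 64 < 501 ≤ 729 = 3⁶, so L = 3.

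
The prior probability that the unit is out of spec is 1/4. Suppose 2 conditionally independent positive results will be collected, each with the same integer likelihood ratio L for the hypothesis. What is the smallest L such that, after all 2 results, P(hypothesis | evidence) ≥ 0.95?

Prior odds = 0.25/0.75 = 1/3.
Target odds = 0.95/0.05 = 19.
Need L² ≥ 19 ÷ (1/3) = 57.
7² = 49 < 57 ≤ 64 = 8², so L = 8.

8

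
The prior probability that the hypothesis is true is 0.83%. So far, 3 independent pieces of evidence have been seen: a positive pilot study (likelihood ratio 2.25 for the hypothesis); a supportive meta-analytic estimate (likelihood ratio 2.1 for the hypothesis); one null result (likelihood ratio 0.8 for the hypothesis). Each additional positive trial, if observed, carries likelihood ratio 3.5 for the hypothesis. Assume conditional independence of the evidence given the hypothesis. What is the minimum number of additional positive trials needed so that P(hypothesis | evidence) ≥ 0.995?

7

Prior odds = 0.0083/0.9917 = 83/9917.
Combined Bayes factor of the evidence already in hand = 2.25 × 2.1 × 0.8 = 3.78.
Odds after that evidence = (83/9917) × 3.78 = 15687/495850.
Target odds = 0.995/0.005 = 199.
Need 3.5ⁿ ≥ 199 ÷ (15687/495850) = 98674150/15687.
3.5⁶ = 1838.265625 falls short of 98674150/15687 but 3.5⁷ = 823543/128 reaches it, so n = 7.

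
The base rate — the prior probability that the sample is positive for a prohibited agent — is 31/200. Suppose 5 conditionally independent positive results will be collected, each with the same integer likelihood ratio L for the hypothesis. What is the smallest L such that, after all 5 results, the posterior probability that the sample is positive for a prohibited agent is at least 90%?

Prior odds = 0.155/0.845 = 31/169.
Target odds = 0.9/0.1 = 9.
Need L⁵ ≥ 9 ÷ (31/169) = 1521/31.
2⁵ = 32 < 1521/31 ≤ 243 = 3⁵, so L = 3.

3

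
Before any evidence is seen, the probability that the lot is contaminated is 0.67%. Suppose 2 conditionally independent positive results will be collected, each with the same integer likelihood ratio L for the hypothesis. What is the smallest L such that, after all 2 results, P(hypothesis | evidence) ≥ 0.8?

25

Prior odds = 0.0067/0.9933 = 67/9933.
Target odds = 0.8/0.2 = 4.
Need L² ≥ 4 ÷ (67/9933) = 39732/67.
24² = 576 < 39732/67 ≤ 625 = 25², so L = 25.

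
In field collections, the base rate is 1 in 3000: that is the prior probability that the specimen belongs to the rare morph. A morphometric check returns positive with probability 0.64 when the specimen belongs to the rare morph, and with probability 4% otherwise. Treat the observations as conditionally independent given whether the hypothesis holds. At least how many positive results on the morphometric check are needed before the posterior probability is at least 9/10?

Prior odds = (1/3000)/(2999/3000) = 1/2999.
Likelihood ratio of a positive result = 0.64/0.04 = 16.
Target posterior odds = 0.9/0.1 = 9.
Need (1/2999) × 16ⁿ ≥ 9, i.e. 16ⁿ ≥ 26991.
16³ = 4096 falls short of 26991 but 16⁴ = 65536 reaches it, so n = 4.

4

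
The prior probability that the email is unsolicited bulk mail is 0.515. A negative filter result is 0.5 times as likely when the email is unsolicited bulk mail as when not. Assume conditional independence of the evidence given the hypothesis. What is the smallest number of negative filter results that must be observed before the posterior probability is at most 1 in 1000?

Prior odds = 0.515/0.485 = 103/97.
Likelihood ratio per negative filter result = 0.5.
Target odds: 0.001 ÷ 0.999 = 1/999.
Require 0.5ⁿ ≤ 1/999 ÷ (103/97) = 97/102897.
0.5¹⁰ = 1/1024 is still above 97/102897 but 0.5¹¹ = 1/2048 is at or below it, so n = 11.

11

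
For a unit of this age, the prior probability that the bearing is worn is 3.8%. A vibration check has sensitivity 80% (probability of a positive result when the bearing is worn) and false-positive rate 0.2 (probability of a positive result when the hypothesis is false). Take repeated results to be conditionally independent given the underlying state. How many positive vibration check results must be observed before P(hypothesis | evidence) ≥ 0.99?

Prior odds: 0.038 ÷ 0.962 = 19/481.
Likelihood ratio of a positive result = 0.8/0.2 = 4.
Target posterior odds = 0.99/0.01 = 99.
Need (19/481) × 4ⁿ ≥ 99, i.e. 4ⁿ ≥ 47619/19.
4⁵ = 1024 falls short of 47619/19 but 4⁶ = 4096 reaches it, so n = 6.

6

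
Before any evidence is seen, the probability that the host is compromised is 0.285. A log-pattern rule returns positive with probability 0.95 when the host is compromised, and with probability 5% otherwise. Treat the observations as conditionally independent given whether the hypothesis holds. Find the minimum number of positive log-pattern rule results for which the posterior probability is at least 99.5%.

3

Prior odds: 0.285 ÷ 0.715 = 57/143.
Likelihood ratio of a positive result = 0.95/0.05 = 19.
Target odds: 0.995 ÷ 0.005 = 199.
Require 19ⁿ ≥ 199 ÷ (57/143) = 28457/57.
19² = 361 falls short of 28457/57 but 19³ = 6859 reaches it, so n = 3.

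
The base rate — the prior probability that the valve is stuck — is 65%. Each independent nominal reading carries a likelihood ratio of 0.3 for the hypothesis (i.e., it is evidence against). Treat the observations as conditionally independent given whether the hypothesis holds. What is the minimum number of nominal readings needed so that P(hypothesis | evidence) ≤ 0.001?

Prior odds = 0.65/0.35 = 13/7.
Likelihood ratio per nominal reading = 0.3.
Target odds: 0.001 ÷ 0.999 = 1/999.
Require 0.3ⁿ ≤ 1/999 ÷ (13/7) = 7/12987.
0.3⁶ = 729/1000000 is still above 7/12987 but 0.3⁷ = 2187/10000000 is at or below it, so n = 7.

7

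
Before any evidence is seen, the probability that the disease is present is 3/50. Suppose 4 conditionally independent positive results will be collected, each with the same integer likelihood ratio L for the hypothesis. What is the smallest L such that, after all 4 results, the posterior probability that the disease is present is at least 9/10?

4

Prior odds = 0.06/0.94 = 3/47.
Target odds = 0.9/0.1 = 9.
Need L⁴ ≥ 9 ÷ (3/47) = 141.
3⁴ = 81 < 141 ≤ 256 = 4⁴, so L = 4.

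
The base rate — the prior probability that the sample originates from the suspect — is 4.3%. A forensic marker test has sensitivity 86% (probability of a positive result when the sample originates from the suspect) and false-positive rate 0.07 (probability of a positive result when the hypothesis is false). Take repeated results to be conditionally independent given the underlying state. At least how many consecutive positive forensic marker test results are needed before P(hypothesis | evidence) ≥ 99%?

4

Prior odds = 0.043/0.957 = 43/957.
Likelihood ratio of a positive result = 0.86/0.07 = 86/7.
Target odds: 0.99 ÷ 0.01 = 99.
Require (86/7)ⁿ ≥ 99 ÷ (43/957) = 94743/43.
(86/7)³ = 636056/343 falls short of 94743/43 but (86/7)⁴ = 54700816/2401 reaches it, so n = 4.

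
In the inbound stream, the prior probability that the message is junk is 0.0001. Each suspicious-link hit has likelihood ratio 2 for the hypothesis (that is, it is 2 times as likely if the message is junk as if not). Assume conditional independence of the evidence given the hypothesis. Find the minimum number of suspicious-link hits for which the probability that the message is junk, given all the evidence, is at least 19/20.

Prior odds = 0.0001/0.9999 = 1/9999.
Likelihood ratio per suspicious-link hit = 2.
Target odds: 0.95 ÷ 0.05 = 19.
Need (1/9999) × 2ⁿ ≥ 19, i.e. 2ⁿ ≥ 189981.
2¹⁷ = 131072 falls short of 189981 but 2¹⁸ = 262144 reaches it, so n = 18.

18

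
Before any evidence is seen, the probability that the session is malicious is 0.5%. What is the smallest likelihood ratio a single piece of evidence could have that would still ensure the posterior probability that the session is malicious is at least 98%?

9751

Prior odds = 0.005/0.995 = 1/199.
Target odds = 0.98/0.02 = 49.
Required Bayes factor = 49 ÷ (1/199) = 9751.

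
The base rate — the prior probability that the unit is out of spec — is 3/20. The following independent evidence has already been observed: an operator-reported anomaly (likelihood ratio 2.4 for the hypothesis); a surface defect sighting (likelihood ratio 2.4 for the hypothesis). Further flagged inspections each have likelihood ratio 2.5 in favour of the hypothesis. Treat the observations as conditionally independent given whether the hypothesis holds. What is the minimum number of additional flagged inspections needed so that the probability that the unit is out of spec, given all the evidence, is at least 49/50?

Prior odds = 0.15/0.85 = 3/17.
Combined Bayes factor of the evidence already in hand = 2.4 × 2.4 = 5.76.
Odds after that evidence = (3/17) × 5.76 = 432/425.
Target odds = 0.98/0.02 = 49.
Need 2.5ⁿ ≥ 49 ÷ (432/425) = 20825/432.
2.5⁴ = 39.0625 falls short of 20825/432 but 2.5⁵ = 97.65625 reaches it, so n = 5.

5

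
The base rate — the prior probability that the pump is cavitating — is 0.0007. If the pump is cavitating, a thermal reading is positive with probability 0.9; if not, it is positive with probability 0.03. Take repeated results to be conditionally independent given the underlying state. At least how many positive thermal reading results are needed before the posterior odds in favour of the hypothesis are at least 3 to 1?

Prior odds = 0.0007/0.9993 = 7/9993.
Likelihood ratio of a positive = 0.9/0.03 = 30.
Target odds = 3.
Need (7/9993) × 30ⁿ ≥ 3, i.e. 30ⁿ ≥ 29979/7.
30² = 900 falls short of 29979/7 but 30³ = 27000 reaches it, so n = 3.

3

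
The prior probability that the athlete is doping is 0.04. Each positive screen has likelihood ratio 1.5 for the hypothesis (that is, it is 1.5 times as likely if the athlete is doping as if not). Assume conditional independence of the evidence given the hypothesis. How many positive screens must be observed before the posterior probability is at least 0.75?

11

Prior odds = 0.04/0.96 = 1/24.
Likelihood ratio per positive screen = 1.5.
Target odds: 0.75 ÷ 0.25 = 3.
Need (1/24) × 1.5ⁿ ≥ 3, i.e. 1.5ⁿ ≥ 72.
1.5¹⁰ = 59049/1024 falls short of 72 but 1.5¹¹ = 177147/2048 reaches it, so n = 11.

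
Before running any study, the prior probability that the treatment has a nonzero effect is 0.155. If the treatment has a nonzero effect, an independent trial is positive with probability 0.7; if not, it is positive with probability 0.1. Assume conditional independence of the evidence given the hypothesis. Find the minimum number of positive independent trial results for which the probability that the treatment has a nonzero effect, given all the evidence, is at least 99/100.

4

Prior odds: 0.155 ÷ 0.845 = 31/169.
Likelihood ratio of a positive = 0.7/0.1 = 7.
Target posterior odds = 0.99/0.01 = 99.
Require 7ⁿ ≥ 99 ÷ (31/169) = 16731/31.
7³ = 343 falls short of 16731/31 but 7⁴ = 2401 reaches it, so n = 4.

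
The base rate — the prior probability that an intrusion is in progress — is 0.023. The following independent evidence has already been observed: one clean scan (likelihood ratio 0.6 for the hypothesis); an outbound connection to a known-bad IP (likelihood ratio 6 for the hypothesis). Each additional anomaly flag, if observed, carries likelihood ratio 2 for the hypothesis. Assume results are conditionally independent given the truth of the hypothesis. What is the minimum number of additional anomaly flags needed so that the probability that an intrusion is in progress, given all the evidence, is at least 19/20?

8

Prior odds = 0.023/0.977 = 23/977.
Combined Bayes factor of the evidence already in hand = 0.6 × 6 = 3.6.
Odds after that evidence = (23/977) × 3.6 = 414/4885.
Target odds = 0.95/0.05 = 19.
Need 2ⁿ ≥ 19 ÷ (414/4885) = 92815/414.
2⁷ = 128 falls short of 92815/414 but 2⁸ = 256 reaches it, so n = 8.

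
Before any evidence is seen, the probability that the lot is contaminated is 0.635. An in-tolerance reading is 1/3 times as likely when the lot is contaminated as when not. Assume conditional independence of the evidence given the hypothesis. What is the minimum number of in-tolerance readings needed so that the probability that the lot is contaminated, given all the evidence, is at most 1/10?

3

Prior odds = 0.635/0.365 = 127/73.
Likelihood ratio per in-tolerance reading = 1/3.
Target posterior odds = 0.1/0.9 = 1/9.
Need (127/73) × (1/3)ⁿ ≤ 1/9, i.e. (1/3)ⁿ ≤ 73/1143.
(1/3)² = 1/9 is still above 73/1143 but (1/3)³ = 1/27 is at or below it, so n = 3.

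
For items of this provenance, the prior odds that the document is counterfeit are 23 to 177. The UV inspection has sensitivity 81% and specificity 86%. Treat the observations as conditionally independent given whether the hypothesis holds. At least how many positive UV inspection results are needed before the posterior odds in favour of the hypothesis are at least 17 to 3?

3

Prior odds = 23/177.
False-positive rate = 1 − 0.86 = 0.14; likelihood ratio of a positive = 0.81/0.14 = 81/14.
Target odds = 17/3.
Need (23/177) × (81/14)ⁿ ≥ 17/3, i.e. (81/14)ⁿ ≥ 1003/23.
(81/14)² = 6561/196 falls short of 1003/23 but (81/14)³ = 531441/2744 reaches it, so n = 3.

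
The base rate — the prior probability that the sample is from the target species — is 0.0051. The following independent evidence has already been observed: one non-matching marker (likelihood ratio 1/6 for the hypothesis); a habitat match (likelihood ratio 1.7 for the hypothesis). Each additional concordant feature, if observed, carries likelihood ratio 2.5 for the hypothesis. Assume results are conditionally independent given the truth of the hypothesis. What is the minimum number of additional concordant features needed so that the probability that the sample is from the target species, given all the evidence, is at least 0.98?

Prior odds = 0.0051/0.9949 = 51/9949.
Combined Bayes factor of the evidence already in hand = (1/6) × 1.7 = 17/60.
Odds after that evidence = (51/9949) × 17/60 = 289/198980.
Target odds = 0.98/0.02 = 49.
Need 2.5ⁿ ≥ 49 ÷ (289/198980) = 9750020/289.
2.5¹¹ = 48828125/2048 falls short of 9750020/289 but 2.5¹² = 244140625/4096 reaches it, so n = 12.

12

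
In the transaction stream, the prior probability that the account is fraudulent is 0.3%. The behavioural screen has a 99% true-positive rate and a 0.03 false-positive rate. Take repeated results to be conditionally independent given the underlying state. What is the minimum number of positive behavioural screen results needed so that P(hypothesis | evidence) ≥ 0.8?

3

Prior odds = 0.003/0.997 = 3/997.
Likelihood ratio of a positive result = 0.99/0.03 = 33.
Target odds: 0.8 ÷ 0.2 = 4.
Require 33ⁿ ≥ 4 ÷ (3/997) = 3988/3.
33² = 1089 falls short of 3988/3 but 33³ = 35937 reaches it, so n = 3.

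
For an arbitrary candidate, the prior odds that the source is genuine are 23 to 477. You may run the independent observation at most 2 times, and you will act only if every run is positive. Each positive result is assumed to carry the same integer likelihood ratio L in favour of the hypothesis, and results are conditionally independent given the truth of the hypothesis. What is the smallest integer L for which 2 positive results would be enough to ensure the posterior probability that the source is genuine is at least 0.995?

Prior odds = 23/477.
Target odds = 0.995/0.005 = 199.
Need L² ≥ 199 ÷ (23/477) = 94923/23.
64² = 4096 < 94923/23 ≤ 4225 = 65², so L = 65.

65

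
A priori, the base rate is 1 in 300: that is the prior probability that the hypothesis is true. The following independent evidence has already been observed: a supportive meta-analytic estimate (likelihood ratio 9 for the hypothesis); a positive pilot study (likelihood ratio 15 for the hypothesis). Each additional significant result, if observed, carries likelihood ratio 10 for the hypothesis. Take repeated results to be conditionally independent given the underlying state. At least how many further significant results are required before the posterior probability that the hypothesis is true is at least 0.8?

1

Prior odds = (1/300)/(299/300) = 1/299.
Combined Bayes factor of the evidence already in hand = 9 × 15 = 135.
Odds after that evidence = (1/299) × 135 = 135/299.
Target odds = 0.8/0.2 = 4.
Need 10ⁿ ≥ 4 ÷ (135/299) = 1196/135.
10¹ = 10, which meets the required 1196/135; so n = 1.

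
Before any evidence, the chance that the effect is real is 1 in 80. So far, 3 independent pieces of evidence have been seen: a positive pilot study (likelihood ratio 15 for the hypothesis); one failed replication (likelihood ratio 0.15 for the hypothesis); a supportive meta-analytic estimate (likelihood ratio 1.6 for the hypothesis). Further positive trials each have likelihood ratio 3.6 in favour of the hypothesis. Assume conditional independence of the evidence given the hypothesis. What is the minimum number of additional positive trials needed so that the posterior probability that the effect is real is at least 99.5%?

Prior odds = 0.0125/0.9875 = 1/79.
Combined Bayes factor of the evidence already in hand = 15 × 0.15 × 1.6 = 3.6.
Odds after that evidence = (1/79) × 3.6 = 18/395.
Target odds = 0.995/0.005 = 199.
Need 3.6ⁿ ≥ 199 ÷ (18/395) = 78605/18.
3.6⁶ = 34012224/15625 falls short of 78605/18 but 3.6⁷ = 612220032/78125 reaches it, so n = 7.

7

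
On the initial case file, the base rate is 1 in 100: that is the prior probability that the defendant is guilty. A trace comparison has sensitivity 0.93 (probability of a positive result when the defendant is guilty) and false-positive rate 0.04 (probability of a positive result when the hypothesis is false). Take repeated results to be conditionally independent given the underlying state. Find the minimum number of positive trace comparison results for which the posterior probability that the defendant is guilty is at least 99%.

Prior odds = 0.01/0.99 = 1/99.
Likelihood ratio of a positive result = 0.93/0.04 = 23.25.
Target odds: 0.99 ÷ 0.01 = 99.
Need (1/99) × 23.25ⁿ ≥ 99, i.e. 23.25ⁿ ≥ 9801.
23.25² = 540.5625 falls short of 9801 but 23.25³ = 804357/64 reaches it, so n = 3.

3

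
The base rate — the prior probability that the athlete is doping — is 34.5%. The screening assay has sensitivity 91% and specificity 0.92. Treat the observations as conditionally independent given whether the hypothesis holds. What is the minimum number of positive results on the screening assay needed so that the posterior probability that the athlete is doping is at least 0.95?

2

Prior odds = 0.345/0.655 = 69/131.
False-positive rate = 1 − 0.92 = 0.08; likelihood ratio of a positive = 0.91/0.08 = 11.375.
Target odds: 0.95 ÷ 0.05 = 19.
Need (69/131) × 11.375ⁿ ≥ 19, i.e. 11.375ⁿ ≥ 2489/69.
11.375¹ = 11.375 falls short of 2489/69 but 11.375² = 129.390625 reaches it, so n = 2.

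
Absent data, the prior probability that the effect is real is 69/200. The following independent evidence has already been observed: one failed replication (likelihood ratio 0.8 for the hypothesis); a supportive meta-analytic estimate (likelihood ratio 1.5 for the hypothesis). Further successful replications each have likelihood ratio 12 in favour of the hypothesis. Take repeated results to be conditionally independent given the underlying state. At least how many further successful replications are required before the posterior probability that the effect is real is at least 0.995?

3

Prior odds = 0.345/0.655 = 69/131.
Combined Bayes factor of the evidence already in hand = 0.8 × 1.5 = 1.2.
Odds after that evidence = (69/131) × 1.2 = 414/655.
Target odds = 0.995/0.005 = 199.
Need 12ⁿ ≥ 199 ÷ (414/655) = 130345/414.
12² = 144 falls short of 130345/414 but 12³ = 1728 reaches it, so n = 3.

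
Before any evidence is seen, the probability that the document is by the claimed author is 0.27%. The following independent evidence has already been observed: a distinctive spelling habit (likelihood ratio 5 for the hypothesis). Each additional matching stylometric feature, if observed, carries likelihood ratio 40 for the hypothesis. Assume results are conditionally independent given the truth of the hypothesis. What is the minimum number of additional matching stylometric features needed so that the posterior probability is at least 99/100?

Prior odds = 0.0027/0.9973 = 27/9973.
Bayes factor of the evidence already in hand = 5.
Odds after that evidence = (27/9973) × 5 = 135/9973.
Target odds = 0.99/0.01 = 99.
Need 40ⁿ ≥ 99 ÷ (135/9973) = 109703/15.
40² = 1600 falls short of 109703/15 but 40³ = 64000 reaches it, so n = 3.

3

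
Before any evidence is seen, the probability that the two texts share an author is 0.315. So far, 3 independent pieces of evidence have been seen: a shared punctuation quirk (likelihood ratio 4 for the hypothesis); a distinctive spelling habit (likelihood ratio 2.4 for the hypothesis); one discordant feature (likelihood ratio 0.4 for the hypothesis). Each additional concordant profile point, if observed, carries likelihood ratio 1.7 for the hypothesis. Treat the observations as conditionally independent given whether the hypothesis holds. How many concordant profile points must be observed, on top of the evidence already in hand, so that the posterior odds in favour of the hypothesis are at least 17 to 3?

3

Prior odds = 0.315/0.685 = 63/137.
Combined Bayes factor of the evidence already in hand = 4 × 2.4 × 0.4 = 3.84.
Odds after that evidence = (63/137) × 3.84 = 6048/3425.
Target odds = 17/3.
Need 1.7ⁿ ≥ 17/3 ÷ (6048/3425) = 58225/18144.
1.7² = 2.89 falls short of 58225/18144 but 1.7³ = 4.913 reaches it, so n = 3.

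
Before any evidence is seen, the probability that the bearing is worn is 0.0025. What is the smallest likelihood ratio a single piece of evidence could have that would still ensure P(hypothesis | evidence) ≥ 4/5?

Prior odds = 0.0025/0.9975 = 1/399.
Target odds = 0.8/0.2 = 4.
Required Bayes factor = 4 ÷ (1/399) = 1596.

1596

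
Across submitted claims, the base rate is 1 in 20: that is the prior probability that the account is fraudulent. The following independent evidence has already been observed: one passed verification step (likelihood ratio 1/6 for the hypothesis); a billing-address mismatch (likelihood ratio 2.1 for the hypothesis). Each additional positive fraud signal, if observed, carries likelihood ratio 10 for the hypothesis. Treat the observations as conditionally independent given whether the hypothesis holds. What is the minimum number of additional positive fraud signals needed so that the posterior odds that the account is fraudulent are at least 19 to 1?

Prior odds = 0.05/0.95 = 1/19.
Combined Bayes factor of the evidence already in hand = (1/6) × 2.1 = 0.35.
Odds after that evidence = (1/19) × 0.35 = 7/380.
Target odds = 19.
Need 10ⁿ ≥ 19 ÷ (7/380) = 7220/7.
10³ = 1000 falls short of 7220/7 but 10⁴ = 10000 reaches it, so n = 4.

4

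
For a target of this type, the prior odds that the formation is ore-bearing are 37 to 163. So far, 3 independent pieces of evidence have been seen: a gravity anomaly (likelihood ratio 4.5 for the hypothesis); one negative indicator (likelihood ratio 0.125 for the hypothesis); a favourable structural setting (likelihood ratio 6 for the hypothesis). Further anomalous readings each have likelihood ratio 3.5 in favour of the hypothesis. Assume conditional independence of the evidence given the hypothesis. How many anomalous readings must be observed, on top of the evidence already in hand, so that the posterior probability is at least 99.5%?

5

Prior odds = 37/163.
Combined Bayes factor of the evidence already in hand = 4.5 × 0.125 × 6 = 3.375.
Odds after that evidence = (37/163) × 3.375 = 999/1304.
Target odds = 0.995/0.005 = 199.
Need 3.5ⁿ ≥ 199 ÷ (999/1304) = 259496/999.
3.5⁴ = 150.0625 falls short of 259496/999 but 3.5⁵ = 525.21875 reaches it, so n = 5.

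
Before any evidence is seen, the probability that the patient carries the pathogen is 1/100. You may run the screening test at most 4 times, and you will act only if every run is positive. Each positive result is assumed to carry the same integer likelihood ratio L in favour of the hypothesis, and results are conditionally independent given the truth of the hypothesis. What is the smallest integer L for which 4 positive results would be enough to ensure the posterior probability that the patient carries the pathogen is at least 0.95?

Prior odds = 0.01/0.99 = 1/99.
Target odds = 0.95/0.05 = 19.
Need L⁴ ≥ 19 ÷ (1/99) = 1881.
6⁴ = 1296 < 1881 ≤ 2401 = 7⁴, so L = 7.

7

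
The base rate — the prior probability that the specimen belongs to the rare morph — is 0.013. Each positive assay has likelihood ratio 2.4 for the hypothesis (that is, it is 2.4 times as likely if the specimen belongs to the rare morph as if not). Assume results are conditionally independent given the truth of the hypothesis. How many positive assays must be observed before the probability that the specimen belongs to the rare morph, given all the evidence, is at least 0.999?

13

Prior odds: 0.013 ÷ 0.987 = 13/987.
Likelihood ratio per positive assay = 2.4.
Target posterior odds = 0.999/0.001 = 999.
Require 2.4ⁿ ≥ 999 ÷ (13/987) = 986013/13.
2.4¹² ≈36520.3 falls short of 986013/13 but 2.4¹³ ≈87648.8 reaches it, so n = 13.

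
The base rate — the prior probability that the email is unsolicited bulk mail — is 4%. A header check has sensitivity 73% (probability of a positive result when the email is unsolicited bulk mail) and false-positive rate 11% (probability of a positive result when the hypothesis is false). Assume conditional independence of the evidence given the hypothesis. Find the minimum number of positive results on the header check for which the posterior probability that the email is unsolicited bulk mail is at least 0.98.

4

Prior odds = 0.04/0.96 = 1/24.
Likelihood ratio of a positive result = 0.73/0.11 = 73/11.
Target odds: 0.98 ÷ 0.02 = 49.
Need (1/24) × (73/11)ⁿ ≥ 49, i.e. (73/11)ⁿ ≥ 1176.
(73/11)³ = 389017/1331 falls short of 1176 but (73/11)⁴ = 28398241/14641 reaches it, so n = 4.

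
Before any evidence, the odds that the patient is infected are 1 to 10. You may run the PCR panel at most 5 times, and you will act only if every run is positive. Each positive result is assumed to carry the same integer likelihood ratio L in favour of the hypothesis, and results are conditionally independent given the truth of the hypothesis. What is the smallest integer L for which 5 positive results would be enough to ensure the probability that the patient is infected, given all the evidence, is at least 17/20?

3

Prior odds = 0.1.
Target odds = 0.85/0.15 = 17/3.
Need L⁵ ≥ 17/3 ÷ 0.1 = 170/3.
2⁵ = 32 < 170/3 ≤ 243 = 3⁵, so L = 3.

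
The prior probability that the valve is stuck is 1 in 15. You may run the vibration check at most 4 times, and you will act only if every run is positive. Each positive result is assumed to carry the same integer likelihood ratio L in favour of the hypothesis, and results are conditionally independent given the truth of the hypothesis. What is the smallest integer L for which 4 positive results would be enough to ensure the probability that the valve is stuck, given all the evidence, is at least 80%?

Prior odds = (1/15)/(14/15) = 1/14.
Target odds = 0.8/0.2 = 4.
Need L⁴ ≥ 4 ÷ (1/14) = 56.
2⁴ = 16 < 56 ≤ 81 = 3⁴, so L = 3.

3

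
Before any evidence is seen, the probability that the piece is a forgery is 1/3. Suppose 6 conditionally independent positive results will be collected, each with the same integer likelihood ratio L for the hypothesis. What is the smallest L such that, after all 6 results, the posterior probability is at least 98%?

Prior odds = (1/3)/(2/3) = 0.5.
Target odds = 0.98/0.02 = 49.
Need L⁶ ≥ 49 ÷ 0.5 = 98.
2⁶ = 64 < 98 ≤ 729 = 3⁶, so L = 3.

3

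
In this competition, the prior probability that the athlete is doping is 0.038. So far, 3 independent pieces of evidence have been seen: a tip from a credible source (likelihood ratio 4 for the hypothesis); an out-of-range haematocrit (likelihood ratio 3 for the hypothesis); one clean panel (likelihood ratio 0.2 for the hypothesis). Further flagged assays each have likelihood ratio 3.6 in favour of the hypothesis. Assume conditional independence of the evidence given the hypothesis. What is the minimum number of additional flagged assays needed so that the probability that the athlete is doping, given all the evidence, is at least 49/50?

Prior odds = 0.038/0.962 = 19/481.
Combined Bayes factor of the evidence already in hand = 4 × 3 × 0.2 = 2.4.
Odds after that evidence = (19/481) × 2.4 = 228/2405.
Target odds = 0.98/0.02 = 49.
Need 3.6ⁿ ≥ 49 ÷ (228/2405) = 117845/228.
3.6⁴ = 167.9616 falls short of 117845/228 but 3.6⁵ = 604.66176 reaches it, so n = 5.

5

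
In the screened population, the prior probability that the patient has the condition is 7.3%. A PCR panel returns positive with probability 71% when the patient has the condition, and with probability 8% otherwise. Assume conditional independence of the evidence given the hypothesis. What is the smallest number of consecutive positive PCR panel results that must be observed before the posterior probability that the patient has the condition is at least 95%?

3

Prior odds: 0.073 ÷ 0.927 = 73/927.
Likelihood ratio of a positive result = 0.71/0.08 = 8.875.
Target posterior odds = 0.95/0.05 = 19.
Need (73/927) × 8.875ⁿ ≥ 19, i.e. 8.875ⁿ ≥ 17613/73.
8.875² = 78.765625 falls short of 17613/73 but 8.875³ = 357911/512 reaches it, so n = 3.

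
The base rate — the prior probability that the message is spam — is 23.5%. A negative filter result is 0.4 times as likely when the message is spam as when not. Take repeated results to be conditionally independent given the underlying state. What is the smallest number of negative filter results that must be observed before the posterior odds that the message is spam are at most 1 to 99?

4

Prior odds = 0.235/0.765 = 47/153.
Likelihood ratio per negative filter result = 0.4.
Target odds = 1/99.
Require 0.4ⁿ ≤ 1/99 ÷ (47/153) = 17/517.
0.4³ = 0.064 is still above 17/517 but 0.4⁴ = 0.0256 is at or below it, so n = 4.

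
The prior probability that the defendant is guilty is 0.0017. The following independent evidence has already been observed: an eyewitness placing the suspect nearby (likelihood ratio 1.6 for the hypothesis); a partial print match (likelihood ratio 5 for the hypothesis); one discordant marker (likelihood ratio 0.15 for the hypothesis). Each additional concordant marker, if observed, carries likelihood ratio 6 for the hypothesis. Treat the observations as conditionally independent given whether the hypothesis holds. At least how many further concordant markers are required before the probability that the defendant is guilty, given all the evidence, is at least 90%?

5

Prior odds = 0.0017/0.9983 = 17/9983.
Combined Bayes factor of the evidence already in hand = 1.6 × 5 × 0.15 = 1.2.
Odds after that evidence = (17/9983) × 1.2 = 102/49915.
Target odds = 0.9/0.1 = 9.
Need 6ⁿ ≥ 9 ÷ (102/49915) = 149745/34.
6⁴ = 1296 falls short of 149745/34 but 6⁵ = 7776 reaches it, so n = 5.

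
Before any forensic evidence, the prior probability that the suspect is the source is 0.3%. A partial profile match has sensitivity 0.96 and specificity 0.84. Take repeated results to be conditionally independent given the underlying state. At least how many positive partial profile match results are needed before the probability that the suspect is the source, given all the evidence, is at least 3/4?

Prior odds = 0.003/0.997 = 3/997.
False-positive rate = 1 − 0.84 = 0.16; likelihood ratio of a positive = 0.96/0.16 = 6.
Target posterior odds = 0.75/0.25 = 3.
Need (3/997) × 6ⁿ ≥ 3, i.e. 6ⁿ ≥ 997.
6³ = 216 falls short of 997 but 6⁴ = 1296 reaches it, so n = 4.

4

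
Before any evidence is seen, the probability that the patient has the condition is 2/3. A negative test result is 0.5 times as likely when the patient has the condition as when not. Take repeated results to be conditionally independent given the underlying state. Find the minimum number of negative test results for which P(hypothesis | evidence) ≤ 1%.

Prior odds: (2/3) ÷ (1/3) = 2.
Likelihood ratio per negative test result = 0.5.
Target odds: 0.01 ÷ 0.99 = 1/99.
Need 2 × 0.5ⁿ ≤ 1/99, i.e. 0.5ⁿ ≤ 1/198.
0.5⁷ = 0.0078125 is still above 1/198 but 0.5⁸ = 0.00390625 is at or below it, so n = 8.

8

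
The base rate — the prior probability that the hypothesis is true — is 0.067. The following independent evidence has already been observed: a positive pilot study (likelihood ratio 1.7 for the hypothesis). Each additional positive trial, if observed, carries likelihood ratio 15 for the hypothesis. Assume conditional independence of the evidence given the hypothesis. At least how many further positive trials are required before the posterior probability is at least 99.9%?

Prior odds = 0.067/0.933 = 67/933.
Bayes factor of the evidence already in hand = 1.7.
Odds after that evidence = (67/933) × 1.7 = 1139/9330.
Target odds = 0.999/0.001 = 999.
Need 15ⁿ ≥ 999 ÷ (1139/9330) = 9320670/1139.
15³ = 3375 falls short of 9320670/1139 but 15⁴ = 50625 reaches it, so n = 4.

4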